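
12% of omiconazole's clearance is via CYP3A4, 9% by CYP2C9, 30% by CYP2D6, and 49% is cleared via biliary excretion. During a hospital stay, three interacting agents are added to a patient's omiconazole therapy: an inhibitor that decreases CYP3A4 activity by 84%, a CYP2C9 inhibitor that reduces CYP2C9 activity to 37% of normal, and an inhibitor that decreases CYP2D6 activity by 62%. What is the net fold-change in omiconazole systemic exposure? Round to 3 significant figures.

The CYP3A4 pathway (12% of clearance) falls to 0.16× activity: 0.12 × 0.16 = 0.0192.
The CYP2C9 pathway (9% of clearance) is reduced to 0.37× activity: 0.09 × 0.37 = 0.0333.
The CYP2D6 pathway (30% of clearance) drops to 0.38× activity: 0.3 × 0.38 = 0.114.
Non-CYP routes (49%) are unchanged.
CL_new/CL_old = 0.0192 + 0.0333 + 0.114 + 0.49 = 0.6565.
Because systemic exposure varies inversely with clearance, the combined effect is 1 / 0.6565 = 1.52.

1.52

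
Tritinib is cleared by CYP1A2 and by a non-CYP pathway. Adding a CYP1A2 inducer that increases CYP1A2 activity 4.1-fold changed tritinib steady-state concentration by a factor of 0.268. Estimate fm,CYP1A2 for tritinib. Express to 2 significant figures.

0.88

Write x for the fraction cleared via CYP1A2. The observed steady-state concentration change means clearance rose to 1/0.268 = 3.731 of baseline.
Only the CYP1A2 route changed, so 3.731 = x·4.1 + (1 − x), giving x = 0.88.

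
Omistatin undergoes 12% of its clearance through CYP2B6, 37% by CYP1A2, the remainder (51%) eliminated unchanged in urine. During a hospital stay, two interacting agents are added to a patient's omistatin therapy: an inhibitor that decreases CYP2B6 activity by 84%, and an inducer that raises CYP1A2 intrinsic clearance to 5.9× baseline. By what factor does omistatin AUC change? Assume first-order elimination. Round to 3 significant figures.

0.369

The CYP2B6 pathway (12% of clearance) falls to 0.16× activity: 0.12 × 0.16 = 0.0192.
The CYP1A2 pathway (37% of clearance) is boosted to 5.9× activity: 0.37 × 5.9 = 2.183.
The remaining 51% of clearance is unaffected.
Relative clearance = 0.0192 + 2.183 + 0.51 = 2.7122.
Because AUC varies inversely with clearance, the combined effect is 1 / 2.7122 = 0.369.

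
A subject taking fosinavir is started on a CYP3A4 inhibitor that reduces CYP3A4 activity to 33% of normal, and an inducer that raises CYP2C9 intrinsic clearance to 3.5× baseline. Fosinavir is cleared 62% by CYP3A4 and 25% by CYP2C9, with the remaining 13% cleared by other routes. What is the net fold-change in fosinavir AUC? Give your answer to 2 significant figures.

The CYP3A4 pathway (62% of clearance) drops to 0.33× activity: 0.62 × 0.33 = 0.2046.
The CYP2C9 pathway (25% of clearance) rises to 3.5× activity: 0.25 × 3.5 = 0.875.
The remaining 13% of clearance is unaffected.
CL_new/CL_old = 0.2046 + 0.875 + 0.13 = 1.2096.
AUC ∝ 1/CL: fold-change = 1 / 1.2096 = 0.83.

0.83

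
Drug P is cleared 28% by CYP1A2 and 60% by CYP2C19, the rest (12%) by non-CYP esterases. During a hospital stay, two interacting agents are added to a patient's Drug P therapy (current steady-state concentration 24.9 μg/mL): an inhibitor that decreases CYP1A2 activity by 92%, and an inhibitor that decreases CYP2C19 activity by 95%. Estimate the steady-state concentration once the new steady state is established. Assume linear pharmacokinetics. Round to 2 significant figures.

1.4 × 10² μg/mL

CYP1A2: 0.28 × 0.08 = 0.0224
CYP2C19: 0.6 × 0.05 = 0.03
Other: 0.12 (unchanged)
Relative clearance = 0.0224 + 0.03 + 0.12 = 0.1724.
Steady-state concentration ∝ 1/CL: new value = 24.9 / 0.1724 = 1.4 × 10² μg/mL.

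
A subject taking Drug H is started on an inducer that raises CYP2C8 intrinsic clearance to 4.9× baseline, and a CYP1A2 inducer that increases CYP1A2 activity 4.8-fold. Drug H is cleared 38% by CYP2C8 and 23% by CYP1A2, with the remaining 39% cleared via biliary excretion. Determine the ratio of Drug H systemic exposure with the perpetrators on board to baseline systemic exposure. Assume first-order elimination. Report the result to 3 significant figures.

The CYP2C8 pathway (38% of clearance) is boosted to 4.9× activity: 0.38 × 4.9 = 1.862.
The CYP1A2 pathway (23% of clearance) is boosted to 4.8× activity: 0.23 × 4.8 = 1.104.
Non-CYP routes (39%) are unchanged.
Relative clearance = 1.862 + 1.104 + 0.39 = 3.356.
Systemic exposure ∝ 1/CL: fold-change = 1 / 3.356 = 0.298.

0.298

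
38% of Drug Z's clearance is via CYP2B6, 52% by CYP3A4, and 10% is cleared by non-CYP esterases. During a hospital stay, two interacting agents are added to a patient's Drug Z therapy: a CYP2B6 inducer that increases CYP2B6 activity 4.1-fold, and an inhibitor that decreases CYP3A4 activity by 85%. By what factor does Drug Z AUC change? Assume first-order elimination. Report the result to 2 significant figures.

The CYP2B6 pathway (38% of clearance) is boosted to 4.1× activity: 0.38 × 4.1 = 1.558.
The CYP3A4 pathway (52% of clearance) falls to 0.15× activity: 0.52 × 0.15 = 0.078.
Non-CYP routes (10%) are unchanged.
Relative clearance = 1.558 + 0.078 + 0.1 = 1.736.
AUC ∝ 1/CL: fold-change = 1 / 1.736 = 0.58.

0.58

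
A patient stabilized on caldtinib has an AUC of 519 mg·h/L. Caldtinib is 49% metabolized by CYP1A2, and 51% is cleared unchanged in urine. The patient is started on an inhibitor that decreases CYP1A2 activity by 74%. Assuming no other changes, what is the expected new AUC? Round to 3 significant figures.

CYP1A2: 0.49 × 0.26 = 0.1274
Other: 0.51 (unchanged)
New clearance relative to baseline: 0.1274 + 0.51 = 0.6374.
With dosing unchanged, AUC scales as 1/CL: 519 / 0.6374 = 814 mg·h/L.

814 mg·h/L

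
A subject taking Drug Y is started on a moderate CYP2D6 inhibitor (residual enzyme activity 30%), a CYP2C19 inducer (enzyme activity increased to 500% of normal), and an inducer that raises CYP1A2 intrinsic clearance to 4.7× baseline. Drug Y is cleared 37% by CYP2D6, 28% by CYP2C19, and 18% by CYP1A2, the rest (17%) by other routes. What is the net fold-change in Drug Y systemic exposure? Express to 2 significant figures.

0.40

The CYP2D6 pathway (37% of clearance) drops to 0.3× activity: 0.37 × 0.3 = 0.111.
The CYP2C19 pathway (28% of clearance) rises to 5× activity: 0.28 × 5 = 1.4.
The CYP1A2 pathway (18% of clearance) increases to 4.7× activity: 0.18 × 4.7 = 0.846.
The remaining 17% of clearance is unaffected.
CL_new/CL_old = 0.111 + 1.4 + 0.846 + 0.17 = 2.527.
Systemic exposure ∝ 1/CL: fold-change = 1 / 2.527 = 0.40.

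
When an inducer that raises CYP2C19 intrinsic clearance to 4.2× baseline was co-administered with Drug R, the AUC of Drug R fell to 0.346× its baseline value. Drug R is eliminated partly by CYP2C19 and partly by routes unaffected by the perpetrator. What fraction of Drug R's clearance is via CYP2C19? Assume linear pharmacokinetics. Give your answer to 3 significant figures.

0.591

CL'/CL = 1 / 0.346 = 2.89
4.2·fm + (1 − fm) = 2.89
fm = (2.89 − 1) / (4.2 − 1) = 0.591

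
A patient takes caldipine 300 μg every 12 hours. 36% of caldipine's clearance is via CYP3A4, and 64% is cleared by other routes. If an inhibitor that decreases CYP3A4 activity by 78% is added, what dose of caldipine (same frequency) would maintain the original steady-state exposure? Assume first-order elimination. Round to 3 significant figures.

The CYP3A4 pathway (36% of clearance) drops to 0.22× activity: 0.36 × 0.22 = 0.0792.
Non-CYP routes (64%) are unchanged.
Relative clearance = 0.0792 + 0.64 = 0.7192.
Css,avg = (dose rate)/CL, so holding Css fixed requires dose ∝ CL: 300 × 0.7192 = 216 μg.

216 μg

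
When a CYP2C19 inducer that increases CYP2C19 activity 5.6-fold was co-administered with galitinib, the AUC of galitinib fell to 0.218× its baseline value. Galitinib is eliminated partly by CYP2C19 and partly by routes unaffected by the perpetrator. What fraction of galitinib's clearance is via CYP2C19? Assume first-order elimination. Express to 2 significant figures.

0.78

Let x = fm,CYP2C19. Because AUC ∝ 1/CL, relative clearance rose to 1/0.218 = 4.587.
Setting x·5.6 + (1 − x) = 4.587 and solving: x = (4.587 − 1)/(5.6 − 1) = 0.78.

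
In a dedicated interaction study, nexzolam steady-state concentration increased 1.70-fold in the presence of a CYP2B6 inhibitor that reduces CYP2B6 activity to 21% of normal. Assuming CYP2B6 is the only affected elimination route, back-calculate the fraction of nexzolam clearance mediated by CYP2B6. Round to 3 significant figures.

CL'/CL = 1 / 1.70 = 0.5882
0.21·fm + (1 − fm) = 0.5882
fm = (0.5882 − 1) / (0.21 − 1) = 0.521

0.521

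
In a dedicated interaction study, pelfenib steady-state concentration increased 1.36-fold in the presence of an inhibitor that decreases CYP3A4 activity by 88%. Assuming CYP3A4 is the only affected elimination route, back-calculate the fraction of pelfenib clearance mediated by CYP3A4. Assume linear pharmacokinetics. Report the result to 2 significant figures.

Call the CYP3A4 fraction fm. After the interaction, CL_new/CL_old = fm × 0.12 + (1 − fm).
Steady-state concentration ratio = 1 / (new CL fraction), so new CL fraction = 1 / 1.36 = 0.7353.
fm × 0.12 + 1 − fm = 0.7353  ⇒  fm × (0.12 − 1) = −0.2647  ⇒  fm = 0.30.

0.30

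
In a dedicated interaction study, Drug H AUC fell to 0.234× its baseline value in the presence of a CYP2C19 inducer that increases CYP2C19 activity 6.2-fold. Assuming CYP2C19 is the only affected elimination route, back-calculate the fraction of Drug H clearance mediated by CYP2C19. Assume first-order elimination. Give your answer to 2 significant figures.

0.63

CL'/CL = 1 / 0.234 = 4.274
6.2·fm + (1 − fm) = 4.274
fm = (4.274 − 1) / (6.2 − 1) = 0.63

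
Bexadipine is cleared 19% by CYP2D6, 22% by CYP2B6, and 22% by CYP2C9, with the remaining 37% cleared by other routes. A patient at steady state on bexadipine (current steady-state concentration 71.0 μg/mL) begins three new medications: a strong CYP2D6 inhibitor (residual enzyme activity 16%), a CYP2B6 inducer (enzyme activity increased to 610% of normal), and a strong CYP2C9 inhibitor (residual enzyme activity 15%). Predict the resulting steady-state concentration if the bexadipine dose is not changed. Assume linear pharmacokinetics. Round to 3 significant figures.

40.0 μg/mL

The CYP2D6 pathway (19% of clearance) drops to 0.16× activity: 0.19 × 0.16 = 0.0304.
The CYP2B6 pathway (22% of clearance) increases to 6.1× activity: 0.22 × 6.1 = 1.342.
The CYP2C9 pathway (22% of clearance) is reduced to 0.15× activity: 0.22 × 0.15 = 0.033.
The remaining 37% of clearance is unaffected.
New clearance relative to baseline: 0.0304 + 1.342 + 0.033 + 0.37 = 1.7754.
Steady-state concentration ∝ 1/CL: new value = 71.0 / 1.7754 = 40.0 μg/mL.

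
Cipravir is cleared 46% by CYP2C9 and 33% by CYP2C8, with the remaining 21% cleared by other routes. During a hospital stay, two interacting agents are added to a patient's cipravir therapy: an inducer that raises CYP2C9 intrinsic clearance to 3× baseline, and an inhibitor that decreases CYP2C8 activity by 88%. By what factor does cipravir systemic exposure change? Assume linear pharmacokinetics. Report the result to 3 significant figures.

CYP2C9: 0.46 × 3 = 1.38
CYP2C8: 0.33 × 0.12 = 0.0396
Other: 0.21 (unchanged)
CL_new/CL_old = 1.38 + 0.0396 + 0.21 = 1.6296.
Net systemic exposure ratio = 1 / 1.6296 = 0.614.

0.614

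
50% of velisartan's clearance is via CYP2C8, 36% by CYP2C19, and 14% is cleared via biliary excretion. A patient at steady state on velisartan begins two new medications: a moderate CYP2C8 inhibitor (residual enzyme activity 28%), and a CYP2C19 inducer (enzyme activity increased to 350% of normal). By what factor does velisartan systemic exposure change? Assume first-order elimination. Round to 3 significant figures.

0.649

CYP2C8: 0.5 × 0.28 = 0.14
CYP2C19: 0.36 × 3.5 = 1.26
Other: 0.14 (unchanged)
CL_new/CL_old = 0.14 + 1.26 + 0.14 = 1.54.
Systemic exposure ∝ 1/CL: fold-change = 1 / 1.54 = 0.649.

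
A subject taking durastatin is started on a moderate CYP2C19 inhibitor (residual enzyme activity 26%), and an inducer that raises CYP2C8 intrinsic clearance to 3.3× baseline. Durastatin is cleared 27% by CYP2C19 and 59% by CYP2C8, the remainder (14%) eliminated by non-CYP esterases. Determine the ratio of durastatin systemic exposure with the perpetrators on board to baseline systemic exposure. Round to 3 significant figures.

0.464

The CYP2C19 pathway (27% of clearance) drops to 0.26× activity: 0.27 × 0.26 = 0.0702.
The CYP2C8 pathway (59% of clearance) is boosted to 3.3× activity: 0.59 × 3.3 = 1.947.
The remaining 14% of clearance is unaffected.
New clearance relative to baseline: 0.0702 + 1.947 + 0.14 = 2.1572.
Systemic exposure ∝ 1/CL: fold-change = 1 / 2.1572 = 0.464.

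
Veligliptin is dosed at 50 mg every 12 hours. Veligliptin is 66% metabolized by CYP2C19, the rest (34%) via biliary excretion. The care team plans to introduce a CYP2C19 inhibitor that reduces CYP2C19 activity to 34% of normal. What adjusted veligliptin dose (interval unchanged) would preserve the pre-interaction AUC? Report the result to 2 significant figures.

CYP2C19: 0.66 × 0.34 = 0.2244
Other: 0.34 (unchanged)
CL_new/CL_old = 0.2244 + 0.34 = 0.5644.
Css,avg = (dose rate)/CL, so holding Css fixed requires dose ∝ CL: 50 × 0.5644 = 28 mg.

28 mg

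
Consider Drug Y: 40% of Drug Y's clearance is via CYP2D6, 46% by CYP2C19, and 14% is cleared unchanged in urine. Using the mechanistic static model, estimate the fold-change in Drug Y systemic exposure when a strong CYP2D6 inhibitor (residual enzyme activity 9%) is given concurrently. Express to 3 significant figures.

The CYP2D6 pathway (40% of clearance) falls to 0.09× activity: 0.4 × 0.09 = 0.036.
CYP2C19 (46%) and the residual 14% are unaffected.
CL_new/CL_old = 0.036 + 0.46 + 0.14 = 0.636.
Systemic exposure ratio = CL_old/CL_new = 1 / 0.636 = 1.57.

1.57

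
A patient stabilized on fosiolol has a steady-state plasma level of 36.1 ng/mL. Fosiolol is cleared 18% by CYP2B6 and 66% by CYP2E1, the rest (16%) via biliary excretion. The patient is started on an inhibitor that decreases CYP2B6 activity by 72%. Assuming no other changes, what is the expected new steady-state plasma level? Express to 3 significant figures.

The CYP2B6 pathway (18% of clearance) is reduced to 0.28× activity: 0.18 × 0.28 = 0.0504.
CYP2E1 (66%) and the residual 16% are unaffected.
Relative clearance = 0.0504 + 0.66 + 0.16 = 0.8704.
New steady-state plasma level = baseline ÷ relative clearance = 36.1 / 0.8704 = 41.5 ng/mL.

41.5 ng/mL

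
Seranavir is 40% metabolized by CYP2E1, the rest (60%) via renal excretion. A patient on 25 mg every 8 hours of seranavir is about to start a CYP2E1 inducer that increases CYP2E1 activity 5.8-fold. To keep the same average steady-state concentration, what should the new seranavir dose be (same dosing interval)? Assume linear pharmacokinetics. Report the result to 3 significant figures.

The CYP2E1 pathway (40% of clearance) rises to 5.8× activity: 0.4 × 5.8 = 2.32.
The remaining 60% of clearance is unaffected.
CL_new/CL_old = 2.32 + 0.6 = 2.92.
To maintain the same steady-state level, dose must scale with clearance: new dose = 25 × 2.92 = 73.0 mg.

73.0 mg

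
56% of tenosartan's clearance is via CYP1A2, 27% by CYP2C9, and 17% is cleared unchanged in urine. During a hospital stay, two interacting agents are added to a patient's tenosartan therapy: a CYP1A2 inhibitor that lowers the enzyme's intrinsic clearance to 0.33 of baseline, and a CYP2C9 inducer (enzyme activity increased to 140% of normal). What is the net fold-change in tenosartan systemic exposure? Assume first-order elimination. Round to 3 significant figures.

CYP1A2: 0.56 × 0.33 = 0.1848
CYP2C9: 0.27 × 1.4 = 0.378
Other: 0.17 (unchanged)
Relative clearance = 0.1848 + 0.378 + 0.17 = 0.7328.
Net systemic exposure ratio = 1 / 0.7328 = 1.36.

1.36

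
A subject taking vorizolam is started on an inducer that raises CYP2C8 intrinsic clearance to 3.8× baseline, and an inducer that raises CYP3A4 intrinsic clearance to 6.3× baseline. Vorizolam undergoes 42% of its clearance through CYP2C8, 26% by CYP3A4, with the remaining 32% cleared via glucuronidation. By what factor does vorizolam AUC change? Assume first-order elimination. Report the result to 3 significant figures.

The CYP2C8 pathway (42% of clearance) increases to 3.8× activity: 0.42 × 3.8 = 1.596.
The CYP3A4 pathway (26% of clearance) rises to 6.3× activity: 0.26 × 6.3 = 1.638.
Non-CYP routes (32%) are unchanged.
New clearance relative to baseline: 1.596 + 1.638 + 0.32 = 3.554.
Because AUC varies inversely with clearance, the combined effect is 1 / 3.554 = 0.281.

0.281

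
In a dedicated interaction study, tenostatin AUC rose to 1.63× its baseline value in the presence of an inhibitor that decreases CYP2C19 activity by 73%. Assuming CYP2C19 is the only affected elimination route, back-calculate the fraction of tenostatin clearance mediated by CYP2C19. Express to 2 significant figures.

0.53

CL'/CL = 1 / 1.63 = 0.6135
0.27·fm + (1 − fm) = 0.6135
fm = (0.6135 − 1) / (0.27 − 1) = 0.53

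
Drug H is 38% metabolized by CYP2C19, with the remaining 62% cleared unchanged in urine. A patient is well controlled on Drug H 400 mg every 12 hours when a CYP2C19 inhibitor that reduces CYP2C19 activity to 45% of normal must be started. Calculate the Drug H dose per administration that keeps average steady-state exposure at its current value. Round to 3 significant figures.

316 mg

CYP2C19: 0.38 × 0.45 = 0.171
Other: 0.62 (unchanged)
New clearance relative to baseline: 0.171 + 0.62 = 0.791.
To maintain the same steady-state level, dose must scale with clearance: new dose = 400 × 0.791 = 316 mg.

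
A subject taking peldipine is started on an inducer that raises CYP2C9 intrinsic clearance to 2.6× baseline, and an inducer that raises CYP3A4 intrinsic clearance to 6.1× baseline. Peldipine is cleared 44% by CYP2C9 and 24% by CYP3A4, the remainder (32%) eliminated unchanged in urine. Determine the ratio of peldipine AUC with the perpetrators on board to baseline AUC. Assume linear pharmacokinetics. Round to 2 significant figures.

The CYP2C9 pathway (44% of clearance) rises to 2.6× activity: 0.44 × 2.6 = 1.144.
The CYP3A4 pathway (24% of clearance) is boosted to 6.1× activity: 0.24 × 6.1 = 1.464.
Non-CYP routes (32%) are unchanged.
CL_new/CL_old = 1.144 + 1.464 + 0.32 = 2.928.
AUC ∝ 1/CL: fold-change = 1 / 2.928 = 0.34.

0.34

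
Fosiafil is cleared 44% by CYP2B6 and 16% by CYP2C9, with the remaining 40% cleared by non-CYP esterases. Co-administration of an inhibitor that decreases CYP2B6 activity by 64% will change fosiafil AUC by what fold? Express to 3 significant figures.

1.39

CYP2B6: 0.44 × 0.36 = 0.1584
CYP2C9: 0.16 (unchanged)
Other: 0.4 (unchanged)
CL_new/CL_old = 0.1584 + 0.16 + 0.4 = 0.7184.
AUC ratio = CL_old/CL_new = 1 / 0.7184 = 1.39.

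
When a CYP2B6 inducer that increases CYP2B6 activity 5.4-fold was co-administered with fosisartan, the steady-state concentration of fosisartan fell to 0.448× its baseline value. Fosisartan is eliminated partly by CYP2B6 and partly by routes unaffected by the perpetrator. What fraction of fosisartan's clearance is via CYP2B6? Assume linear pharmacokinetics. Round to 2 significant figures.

0.28

CL'/CL = 1 / 0.448 = 2.232
5.4·fm + (1 − fm) = 2.232
fm = (2.232 − 1) / (5.4 − 1) = 0.28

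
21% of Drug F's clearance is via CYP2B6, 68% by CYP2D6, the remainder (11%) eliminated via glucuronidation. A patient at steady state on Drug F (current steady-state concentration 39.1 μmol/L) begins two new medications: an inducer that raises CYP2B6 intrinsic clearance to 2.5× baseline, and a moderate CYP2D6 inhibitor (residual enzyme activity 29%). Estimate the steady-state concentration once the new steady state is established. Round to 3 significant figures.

CYP2B6: 0.21 × 2.5 = 0.525
CYP2D6: 0.68 × 0.29 = 0.1972
Other: 0.11 (unchanged)
New clearance relative to baseline: 0.525 + 0.1972 + 0.11 = 0.8322.
Dividing the baseline by the relative clearance: 39.1 / 0.8322 = 47.0 μmol/L.

47.0 μmol/L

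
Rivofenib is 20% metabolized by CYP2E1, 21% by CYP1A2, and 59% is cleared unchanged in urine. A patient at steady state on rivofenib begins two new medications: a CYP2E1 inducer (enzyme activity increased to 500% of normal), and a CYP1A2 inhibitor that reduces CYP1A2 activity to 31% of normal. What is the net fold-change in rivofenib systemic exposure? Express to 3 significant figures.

The CYP2E1 pathway (20% of clearance) is boosted to 5× activity: 0.2 × 5 = 1.
The CYP1A2 pathway (21% of clearance) falls to 0.31× activity: 0.21 × 0.31 = 0.0651.
The remaining 59% of clearance is unaffected.
Relative clearance = 1 + 0.0651 + 0.59 = 1.6551.
Systemic exposure ∝ 1/CL: fold-change = 1 / 1.6551 = 0.604.

0.604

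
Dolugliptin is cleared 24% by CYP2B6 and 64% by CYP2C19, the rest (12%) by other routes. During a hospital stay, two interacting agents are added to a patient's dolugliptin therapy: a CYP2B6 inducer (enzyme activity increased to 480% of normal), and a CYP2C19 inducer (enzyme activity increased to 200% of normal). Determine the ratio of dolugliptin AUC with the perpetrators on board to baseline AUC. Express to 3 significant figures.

The CYP2B6 pathway (24% of clearance) is boosted to 4.8× activity: 0.24 × 4.8 = 1.152.
The CYP2C19 pathway (64% of clearance) rises to 2× activity: 0.64 × 2 = 1.28.
The remaining 12% of clearance is unaffected.
New clearance relative to baseline: 1.152 + 1.28 + 0.12 = 2.552.
AUC ∝ 1/CL: fold-change = 1 / 2.552 = 0.392.

0.392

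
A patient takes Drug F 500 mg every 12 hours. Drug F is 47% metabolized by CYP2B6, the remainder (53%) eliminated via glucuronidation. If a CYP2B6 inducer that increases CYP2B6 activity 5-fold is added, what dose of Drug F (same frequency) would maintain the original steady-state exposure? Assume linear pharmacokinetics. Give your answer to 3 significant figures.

1.44 × 10³ mg

CYP2B6: 0.47 × 5 = 2.35
Other: 0.53 (unchanged)
New clearance relative to baseline: 2.35 + 0.53 = 2.88.
Exposure is unchanged when dose changes in proportion to clearance. New dose = 500 mg × 2.88 = 1.44 × 10³ mg.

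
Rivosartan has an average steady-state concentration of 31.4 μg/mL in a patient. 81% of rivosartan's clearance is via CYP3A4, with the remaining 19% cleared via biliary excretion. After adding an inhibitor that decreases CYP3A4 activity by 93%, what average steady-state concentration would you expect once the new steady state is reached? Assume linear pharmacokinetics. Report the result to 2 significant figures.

The CYP3A4 pathway (81% of clearance) falls to 0.07× activity: 0.81 × 0.07 = 0.0567.
Non-CYP routes (19%) are unchanged.
Relative clearance = 0.0567 + 0.19 = 0.2467.
Average steady-state concentration ∝ 1/CL, so new value = 31.4 / 0.2467 = 1.3 × 10² μg/mL.

1.3 × 10² μg/mL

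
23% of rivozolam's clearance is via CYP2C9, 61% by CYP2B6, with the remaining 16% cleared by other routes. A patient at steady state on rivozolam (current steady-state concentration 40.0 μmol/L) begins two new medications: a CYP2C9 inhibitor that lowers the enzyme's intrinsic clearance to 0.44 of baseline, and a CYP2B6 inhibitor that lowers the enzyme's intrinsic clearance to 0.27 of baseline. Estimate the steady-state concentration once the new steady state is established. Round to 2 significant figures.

The CYP2C9 pathway (23% of clearance) drops to 0.44× activity: 0.23 × 0.44 = 0.1012.
The CYP2B6 pathway (61% of clearance) is reduced to 0.27× activity: 0.61 × 0.27 = 0.1647.
The remaining 16% of clearance is unaffected.
CL_new/CL_old = 0.1012 + 0.1647 + 0.16 = 0.4259.
Dividing the baseline by the relative clearance: 40.0 / 0.4259 = 94 μmol/L.

94 μmol/L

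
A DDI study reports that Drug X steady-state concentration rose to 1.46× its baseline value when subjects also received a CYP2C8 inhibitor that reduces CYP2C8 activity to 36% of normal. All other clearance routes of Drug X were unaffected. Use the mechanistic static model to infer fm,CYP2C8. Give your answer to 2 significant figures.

Call the CYP2C8 fraction fm. After the interaction, CL_new/CL_old = fm × 0.36 + (1 − fm).
Steady-state concentration ratio = 1 / (new CL fraction), so new CL fraction = 1 / 1.46 = 0.6849.
fm × 0.36 + 1 − fm = 0.6849  ⇒  fm × (0.36 − 1) = −0.3151  ⇒  fm = 0.49.

0.49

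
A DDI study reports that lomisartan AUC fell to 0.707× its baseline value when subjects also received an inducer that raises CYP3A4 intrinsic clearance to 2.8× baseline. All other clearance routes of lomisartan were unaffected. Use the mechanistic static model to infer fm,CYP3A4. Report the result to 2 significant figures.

0.23

CL'/CL = 1 / 0.707 = 1.414
2.8·fm + (1 − fm) = 1.414
fm = (1.414 − 1) / (2.8 − 1) = 0.23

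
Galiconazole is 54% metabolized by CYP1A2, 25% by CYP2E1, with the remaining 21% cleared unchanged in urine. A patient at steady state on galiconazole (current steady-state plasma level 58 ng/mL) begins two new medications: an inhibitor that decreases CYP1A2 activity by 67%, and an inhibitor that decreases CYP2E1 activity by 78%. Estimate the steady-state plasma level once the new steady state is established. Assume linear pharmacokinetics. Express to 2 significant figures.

The CYP1A2 pathway (54% of clearance) falls to 0.33× activity: 0.54 × 0.33 = 0.1782.
The CYP2E1 pathway (25% of clearance) falls to 0.22× activity: 0.25 × 0.22 = 0.055.
The remaining 21% of clearance is unaffected.
New clearance relative to baseline: 0.1782 + 0.055 + 0.21 = 0.4432.
Dividing the baseline by the relative clearance: 58 / 0.4432 = 1.3 × 10² ng/mL.

1.3 × 10² ng/mL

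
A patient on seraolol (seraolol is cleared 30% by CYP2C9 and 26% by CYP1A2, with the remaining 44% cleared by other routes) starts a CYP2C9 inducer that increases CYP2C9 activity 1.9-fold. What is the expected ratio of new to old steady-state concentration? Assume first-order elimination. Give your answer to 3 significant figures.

CYP2C9: 0.3 × 1.9 = 0.57
CYP1A2: 0.26 (unchanged)
Other: 0.44 (unchanged)
New clearance relative to baseline: 0.57 + 0.26 + 0.44 = 1.27.
Steady-state concentration ratio = CL_old/CL_new = 1 / 1.27 = 0.787.

0.787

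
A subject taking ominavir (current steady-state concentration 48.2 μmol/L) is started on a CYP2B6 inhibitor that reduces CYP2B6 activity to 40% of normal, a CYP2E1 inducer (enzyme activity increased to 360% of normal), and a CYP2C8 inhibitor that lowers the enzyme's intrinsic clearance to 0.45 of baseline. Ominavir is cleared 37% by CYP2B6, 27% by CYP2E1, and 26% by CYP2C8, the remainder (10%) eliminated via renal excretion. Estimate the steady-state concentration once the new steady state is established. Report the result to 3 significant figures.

The CYP2B6 pathway (37% of clearance) is reduced to 0.4× activity: 0.37 × 0.4 = 0.148.
The CYP2E1 pathway (27% of clearance) is boosted to 3.6× activity: 0.27 × 3.6 = 0.972.
The CYP2C8 pathway (26% of clearance) drops to 0.45× activity: 0.26 × 0.45 = 0.117.
The remaining 10% of clearance is unaffected.
CL_new/CL_old = 0.148 + 0.972 + 0.117 + 0.1 = 1.337.
Dividing the baseline by the relative clearance: 48.2 / 1.337 = 36.1 μmol/L.

36.1 μmol/L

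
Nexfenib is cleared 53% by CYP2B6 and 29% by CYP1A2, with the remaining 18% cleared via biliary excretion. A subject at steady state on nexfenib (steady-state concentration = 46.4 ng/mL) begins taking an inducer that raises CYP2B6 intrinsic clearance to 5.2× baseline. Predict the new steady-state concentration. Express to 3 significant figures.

CYP2B6: 0.53 × 5.2 = 2.756
CYP1A2: 0.29 (unchanged)
Other: 0.18 (unchanged)
CL_new/CL_old = 2.756 + 0.29 + 0.18 = 3.226.
New steady-state concentration = baseline ÷ relative clearance = 46.4 / 3.226 = 14.4 ng/mL.

14.4 ng/mL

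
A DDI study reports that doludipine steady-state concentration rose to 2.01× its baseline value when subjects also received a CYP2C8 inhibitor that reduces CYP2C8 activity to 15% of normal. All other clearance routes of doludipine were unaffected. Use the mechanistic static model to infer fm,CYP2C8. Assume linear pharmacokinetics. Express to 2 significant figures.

0.59

Let fm be the CYP2C8 fraction. New clearance relative to baseline = fm × 0.15 + (1 − fm).
Steady-state concentration ratio = 1 / (new CL fraction), so new CL fraction = 1 / 2.01 = 0.4975.
fm × 0.15 + 1 − fm = 0.4975  ⇒  fm × (0.15 − 1) = −0.5025  ⇒  fm = 0.59.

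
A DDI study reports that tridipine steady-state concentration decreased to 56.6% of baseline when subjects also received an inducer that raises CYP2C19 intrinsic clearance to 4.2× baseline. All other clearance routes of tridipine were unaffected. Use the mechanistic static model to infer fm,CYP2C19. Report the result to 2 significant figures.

0.24

CL'/CL = 1 / 0.566 = 1.767
4.2·fm + (1 − fm) = 1.767
fm = (1.767 − 1) / (4.2 − 1) = 0.24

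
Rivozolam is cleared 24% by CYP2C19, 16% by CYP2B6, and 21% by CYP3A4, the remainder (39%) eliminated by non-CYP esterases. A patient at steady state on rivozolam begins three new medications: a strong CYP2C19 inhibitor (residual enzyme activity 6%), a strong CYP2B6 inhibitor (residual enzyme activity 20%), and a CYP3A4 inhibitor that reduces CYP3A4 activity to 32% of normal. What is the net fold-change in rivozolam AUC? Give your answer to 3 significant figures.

CYP2C19: 0.24 × 0.06 = 0.0144
CYP2B6: 0.16 × 0.2 = 0.032
CYP3A4: 0.21 × 0.32 = 0.0672
Other: 0.39 (unchanged)
New clearance relative to baseline: 0.0144 + 0.032 + 0.0672 + 0.39 = 0.5036.
AUC ∝ 1/CL: fold-change = 1 / 0.5036 = 1.99.

1.99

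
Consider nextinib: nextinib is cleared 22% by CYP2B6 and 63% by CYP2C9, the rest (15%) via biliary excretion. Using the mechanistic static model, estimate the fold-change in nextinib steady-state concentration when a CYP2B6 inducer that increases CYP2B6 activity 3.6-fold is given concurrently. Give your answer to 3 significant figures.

0.636

The CYP2B6 pathway (22% of clearance) is boosted to 3.6× activity: 0.22 × 3.6 = 0.792.
CYP2C9 (63%) and the residual 15% are unaffected.
CL_new/CL_old = 0.792 + 0.63 + 0.15 = 1.572.
Since steady-state concentration ∝ 1/CL, the ratio is 1 / 1.572 = 0.636.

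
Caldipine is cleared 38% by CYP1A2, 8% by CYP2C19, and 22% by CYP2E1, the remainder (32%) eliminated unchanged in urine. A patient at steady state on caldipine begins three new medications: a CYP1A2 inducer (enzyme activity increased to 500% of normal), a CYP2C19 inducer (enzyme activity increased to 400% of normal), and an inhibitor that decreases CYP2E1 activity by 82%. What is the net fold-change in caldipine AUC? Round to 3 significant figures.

0.388

CYP1A2: 0.38 × 5 = 1.9
CYP2C19: 0.08 × 4 = 0.32
CYP2E1: 0.22 × 0.18 = 0.0396
Other: 0.32 (unchanged)
Relative clearance = 1.9 + 0.32 + 0.0396 + 0.32 = 2.5796.
Net AUC ratio = 1 / 2.5796 = 0.388.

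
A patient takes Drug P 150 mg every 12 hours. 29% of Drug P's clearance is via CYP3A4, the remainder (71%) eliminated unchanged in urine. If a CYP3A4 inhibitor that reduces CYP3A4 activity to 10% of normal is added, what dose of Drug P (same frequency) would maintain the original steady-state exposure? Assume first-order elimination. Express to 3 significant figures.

111 mg

The CYP3A4 pathway (29% of clearance) drops to 0.1× activity: 0.29 × 0.1 = 0.029.
The remaining 71% of clearance is unaffected.
CL_new/CL_old = 0.029 + 0.71 = 0.739.
Exposure is unchanged when dose changes in proportion to clearance. New dose = 150 mg × 0.739 = 111 mg.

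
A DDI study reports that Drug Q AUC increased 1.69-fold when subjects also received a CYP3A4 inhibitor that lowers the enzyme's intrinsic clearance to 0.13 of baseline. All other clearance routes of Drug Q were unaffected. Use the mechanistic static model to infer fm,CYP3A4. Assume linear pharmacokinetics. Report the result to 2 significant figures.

Write x for the fraction cleared via CYP3A4. The observed AUC change means clearance fell to 1/1.69 = 0.5917 of baseline.
Only the CYP3A4 route changed, so 0.5917 = x·0.13 + (1 − x), giving x = 0.47.

0.47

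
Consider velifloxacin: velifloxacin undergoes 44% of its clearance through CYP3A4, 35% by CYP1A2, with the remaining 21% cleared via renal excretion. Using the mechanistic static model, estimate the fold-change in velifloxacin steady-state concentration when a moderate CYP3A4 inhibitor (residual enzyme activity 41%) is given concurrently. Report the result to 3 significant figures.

The CYP3A4 pathway (44% of clearance) falls to 0.41× activity: 0.44 × 0.41 = 0.1804.
CYP1A2 (35%) and the residual 21% are unaffected.
CL_new/CL_old = 0.1804 + 0.35 + 0.21 = 0.7404.
Since steady-state concentration ∝ 1/CL, the ratio is 1 / 0.7404 = 1.35.

1.35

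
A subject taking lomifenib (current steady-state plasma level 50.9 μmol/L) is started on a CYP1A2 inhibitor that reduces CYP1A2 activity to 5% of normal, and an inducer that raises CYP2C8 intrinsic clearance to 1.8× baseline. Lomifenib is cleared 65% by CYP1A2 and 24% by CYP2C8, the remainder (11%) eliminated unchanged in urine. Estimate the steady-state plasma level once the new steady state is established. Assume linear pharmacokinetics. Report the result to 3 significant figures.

The CYP1A2 pathway (65% of clearance) falls to 0.05× activity: 0.65 × 0.05 = 0.0325.
The CYP2C8 pathway (24% of clearance) is boosted to 1.8× activity: 0.24 × 1.8 = 0.432.
The remaining 11% of clearance is unaffected.
CL_new/CL_old = 0.0325 + 0.432 + 0.11 = 0.5745.
Dividing the baseline by the relative clearance: 50.9 / 0.5745 = 88.6 μmol/L.

88.6 μmol/L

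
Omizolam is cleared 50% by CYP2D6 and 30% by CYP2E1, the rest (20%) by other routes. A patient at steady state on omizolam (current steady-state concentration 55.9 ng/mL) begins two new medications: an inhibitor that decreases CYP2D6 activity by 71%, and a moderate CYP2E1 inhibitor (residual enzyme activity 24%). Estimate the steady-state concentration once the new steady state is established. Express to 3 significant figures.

The CYP2D6 pathway (50% of clearance) is reduced to 0.29× activity: 0.5 × 0.29 = 0.145.
The CYP2E1 pathway (30% of clearance) drops to 0.24× activity: 0.3 × 0.24 = 0.072.
The remaining 20% of clearance is unaffected.
Relative clearance = 0.145 + 0.072 + 0.2 = 0.417.
Dividing the baseline by the relative clearance: 55.9 / 0.417 = 134 ng/mL.

134 ng/mL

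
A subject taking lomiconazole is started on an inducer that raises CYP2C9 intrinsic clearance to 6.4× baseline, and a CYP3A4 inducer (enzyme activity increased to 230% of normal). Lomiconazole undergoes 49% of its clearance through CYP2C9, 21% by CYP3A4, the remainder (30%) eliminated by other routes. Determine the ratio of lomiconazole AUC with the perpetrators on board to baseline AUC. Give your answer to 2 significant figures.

CYP2C9: 0.49 × 6.4 = 3.136
CYP3A4: 0.21 × 2.3 = 0.483
Other: 0.3 (unchanged)
CL_new/CL_old = 3.136 + 0.483 + 0.3 = 3.919.
AUC ∝ 1/CL: fold-change = 1 / 3.919 = 0.26.

0.26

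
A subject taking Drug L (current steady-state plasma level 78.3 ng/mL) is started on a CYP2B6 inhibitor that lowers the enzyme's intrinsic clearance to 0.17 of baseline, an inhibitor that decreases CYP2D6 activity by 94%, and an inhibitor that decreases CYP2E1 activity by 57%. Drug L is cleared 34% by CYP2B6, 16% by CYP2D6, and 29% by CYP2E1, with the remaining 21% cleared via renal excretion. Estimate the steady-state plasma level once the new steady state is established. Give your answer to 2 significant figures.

1.9 × 10² ng/mL

The CYP2B6 pathway (34% of clearance) drops to 0.17× activity: 0.34 × 0.17 = 0.0578.
The CYP2D6 pathway (16% of clearance) drops to 0.06× activity: 0.16 × 0.06 = 0.0096.
The CYP2E1 pathway (29% of clearance) drops to 0.43× activity: 0.29 × 0.43 = 0.1247.
Non-CYP routes (21%) are unchanged.
New clearance relative to baseline: 0.0578 + 0.0096 + 0.1247 + 0.21 = 0.4021.
Dividing the baseline by the relative clearance: 78.3 / 0.4021 = 1.9 × 10² ng/mL.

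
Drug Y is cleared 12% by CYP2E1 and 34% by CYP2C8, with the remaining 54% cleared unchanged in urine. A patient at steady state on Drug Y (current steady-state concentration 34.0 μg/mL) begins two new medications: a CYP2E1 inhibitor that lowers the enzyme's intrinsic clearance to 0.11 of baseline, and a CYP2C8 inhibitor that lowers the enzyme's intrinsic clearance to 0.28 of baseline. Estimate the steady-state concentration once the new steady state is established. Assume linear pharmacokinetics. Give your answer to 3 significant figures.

The CYP2E1 pathway (12% of clearance) falls to 0.11× activity: 0.12 × 0.11 = 0.0132.
The CYP2C8 pathway (34% of clearance) drops to 0.28× activity: 0.34 × 0.28 = 0.0952.
Non-CYP routes (54%) are unchanged.
Relative clearance = 0.0132 + 0.0952 + 0.54 = 0.6484.
Dividing the baseline by the relative clearance: 34.0 / 0.6484 = 52.4 μg/mL.

52.4 μg/mL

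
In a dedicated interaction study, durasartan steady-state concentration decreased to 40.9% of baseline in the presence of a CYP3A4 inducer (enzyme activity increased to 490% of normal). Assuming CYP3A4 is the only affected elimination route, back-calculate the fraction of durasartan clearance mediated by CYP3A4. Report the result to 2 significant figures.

Let fm be the CYP3A4 fraction. New clearance relative to baseline = fm × 4.9 + (1 − fm).
Steady-state concentration ratio = 1 / (new CL fraction), so new CL fraction = 1 / 0.409 = 2.445.
fm × 4.9 + 1 − fm = 2.445  ⇒  fm × (4.9 − 1) = 1.445  ⇒  fm = 0.37.

0.37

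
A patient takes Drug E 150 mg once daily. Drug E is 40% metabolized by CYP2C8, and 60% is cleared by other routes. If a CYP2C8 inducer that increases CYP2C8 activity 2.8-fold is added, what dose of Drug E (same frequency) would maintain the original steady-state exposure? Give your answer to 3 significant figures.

258 mg

The CYP2C8 pathway (40% of clearance) rises to 2.8× activity: 0.4 × 2.8 = 1.12.
The remaining 60% of clearance is unaffected.
CL_new/CL_old = 1.12 + 0.6 = 1.72.
To maintain the same steady-state level, dose must scale with clearance: new dose = 150 × 1.72 = 258 mg.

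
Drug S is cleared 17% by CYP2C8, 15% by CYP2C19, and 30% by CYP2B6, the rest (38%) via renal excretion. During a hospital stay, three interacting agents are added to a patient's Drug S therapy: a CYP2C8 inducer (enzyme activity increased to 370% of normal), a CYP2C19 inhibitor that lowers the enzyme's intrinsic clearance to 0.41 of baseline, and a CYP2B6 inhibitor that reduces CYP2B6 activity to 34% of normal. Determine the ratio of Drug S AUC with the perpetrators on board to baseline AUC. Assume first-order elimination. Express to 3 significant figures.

0.853

The CYP2C8 pathway (17% of clearance) is boosted to 3.7× activity: 0.17 × 3.7 = 0.629.
The CYP2C19 pathway (15% of clearance) falls to 0.41× activity: 0.15 × 0.41 = 0.0615.
The CYP2B6 pathway (30% of clearance) falls to 0.34× activity: 0.3 × 0.34 = 0.102.
Non-CYP routes (38%) are unchanged.
New clearance relative to baseline: 0.629 + 0.0615 + 0.102 + 0.38 = 1.1725.
AUC ∝ 1/CL: fold-change = 1 / 1.1725 = 0.853.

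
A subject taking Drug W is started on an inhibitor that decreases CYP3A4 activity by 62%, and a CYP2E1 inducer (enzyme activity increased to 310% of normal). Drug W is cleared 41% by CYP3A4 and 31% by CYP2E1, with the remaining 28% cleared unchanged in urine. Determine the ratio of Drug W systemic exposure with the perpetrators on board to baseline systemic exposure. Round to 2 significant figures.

The CYP3A4 pathway (41% of clearance) drops to 0.38× activity: 0.41 × 0.38 = 0.1558.
The CYP2E1 pathway (31% of clearance) rises to 3.1× activity: 0.31 × 3.1 = 0.961.
The remaining 28% of clearance is unaffected.
New clearance relative to baseline: 0.1558 + 0.961 + 0.28 = 1.3968.
Net systemic exposure ratio = 1 / 1.3968 = 0.72.

0.72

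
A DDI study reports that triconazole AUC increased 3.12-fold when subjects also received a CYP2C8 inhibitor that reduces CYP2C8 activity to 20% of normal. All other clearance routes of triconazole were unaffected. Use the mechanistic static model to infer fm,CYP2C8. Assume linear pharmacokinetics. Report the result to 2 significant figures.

Let fm be the CYP2C8 fraction. New clearance relative to baseline = fm × 0.2 + (1 − fm).
AUC ratio = 1 / (new CL fraction), so new CL fraction = 1 / 3.12 = 0.3205.
fm × 0.2 + 1 − fm = 0.3205  ⇒  fm × (0.2 − 1) = −0.6795  ⇒  fm = 0.85.

0.85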